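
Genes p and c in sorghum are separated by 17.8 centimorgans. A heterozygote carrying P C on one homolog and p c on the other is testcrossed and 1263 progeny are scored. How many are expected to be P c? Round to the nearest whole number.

112

A map distance of 17.8 centimorgans corresponds to a recombination frequency of 0.178.
The F1 is P C / p c, so P c is a recombinant gamete class with expected frequency r/2 = 0.178/2 = 0.0890.
Expected number = 0.0890 × 1263 = 112.41 ≈ 112.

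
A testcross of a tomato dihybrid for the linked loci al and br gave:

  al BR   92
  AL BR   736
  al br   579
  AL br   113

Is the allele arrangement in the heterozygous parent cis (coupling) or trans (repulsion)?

The two most frequent classes are AL BR (736) and al br (579); these are the parental (non-recombinant) types.
So the F1 carried AL BR on one chromosome and al br on the other — the recessive alleles are on the same chromosome (cis / coupling).

cis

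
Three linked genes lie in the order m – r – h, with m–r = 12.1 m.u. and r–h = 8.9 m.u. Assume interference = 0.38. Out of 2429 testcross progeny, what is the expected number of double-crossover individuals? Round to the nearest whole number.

16

Map distances give recombination frequencies of 0.121 and 0.089 for the two intervals.
With interference 0.38 (so coincidence = 0.62), expected double-crossover frequency = 0.121 × 0.089 × 0.62 = 0.00668.
Expected number = 0.00668 × 2429 = 16.22 ≈ 16.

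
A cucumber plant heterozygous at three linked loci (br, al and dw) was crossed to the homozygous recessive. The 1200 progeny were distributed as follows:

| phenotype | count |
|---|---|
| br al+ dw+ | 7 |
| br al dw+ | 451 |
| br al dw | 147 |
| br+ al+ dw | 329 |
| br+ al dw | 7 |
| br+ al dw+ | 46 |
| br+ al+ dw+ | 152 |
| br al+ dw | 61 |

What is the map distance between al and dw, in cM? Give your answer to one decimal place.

The two most frequent reciprocal classes, br+ al+ dw and br al dw+, are the parental types, so the F1 was br+ al+ dw / br al dw+.
The two rarest classes, br+ al dw and br al+ dw+, are the double crossovers. Comparing them with the parentals, only the al allele has switched, so al is the middle locus and the order is dw – al – br.
Crossovers in the dw–al interval produce the single-crossover classes br+ al+ dw+ and br al dw (152 + 147 = 299) plus the double crossovers (14).
RF(dw–al) = (299 + 14) / 1200 = 313/1200 = 0.2608 → 26.1 cM.

26.1 cM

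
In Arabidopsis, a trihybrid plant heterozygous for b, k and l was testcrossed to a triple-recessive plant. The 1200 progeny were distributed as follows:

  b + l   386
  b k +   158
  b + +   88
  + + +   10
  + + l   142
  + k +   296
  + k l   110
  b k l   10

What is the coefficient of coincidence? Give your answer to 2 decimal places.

0.34

The two most frequent reciprocal classes, + k + and b + l, are the parental types, so the F1 was + k + / b + l.
The two rarest classes, + + + and b k l, are the double crossovers. Comparing them with the parentals, only the k allele has switched, so k is the middle locus and the order is b – k – l.
b–k: (300 + 20)/1200 = 0.2667; k–l: (198 + 20)/1200 = 0.1817.
Expected DCO frequency = 0.2667 × 0.1817 ≈ 0.04846; observed = 20/1200 ≈ 0.01667.
Coefficient of coincidence = 0.01667/0.04846 ≈ 0.34.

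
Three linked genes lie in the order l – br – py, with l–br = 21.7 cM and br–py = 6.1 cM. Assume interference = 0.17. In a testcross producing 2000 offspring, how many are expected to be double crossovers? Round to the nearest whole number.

22

Map distances give recombination frequencies of 0.217 and 0.061 for the two intervals.
With interference 0.17 (so coincidence = 0.83), expected double-crossover frequency = 0.217 × 0.061 × 0.83 = 0.01099.
Expected number = 0.01099 × 2000 = 21.97 ≈ 22.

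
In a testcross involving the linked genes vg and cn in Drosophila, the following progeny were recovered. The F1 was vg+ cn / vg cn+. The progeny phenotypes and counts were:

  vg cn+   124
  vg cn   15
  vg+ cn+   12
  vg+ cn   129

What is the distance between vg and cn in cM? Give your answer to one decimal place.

9.6 cM

The recombinant classes are vg+ cn+ and vg cn: 12 + 15 = 27.
Recombination frequency = 27/280 = 0.0964 ≈ 9.6%, i.e. 9.6 cM.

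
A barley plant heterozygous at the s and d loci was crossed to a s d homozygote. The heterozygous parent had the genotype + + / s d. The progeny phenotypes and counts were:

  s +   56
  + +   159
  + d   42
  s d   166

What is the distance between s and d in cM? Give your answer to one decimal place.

23.2 cM

The recombinant classes are + d and s +: 42 + 56 = 98.
Recombination frequency = 98/423 = 0.2317 ≈ 23.2%, i.e. 23.2 cM.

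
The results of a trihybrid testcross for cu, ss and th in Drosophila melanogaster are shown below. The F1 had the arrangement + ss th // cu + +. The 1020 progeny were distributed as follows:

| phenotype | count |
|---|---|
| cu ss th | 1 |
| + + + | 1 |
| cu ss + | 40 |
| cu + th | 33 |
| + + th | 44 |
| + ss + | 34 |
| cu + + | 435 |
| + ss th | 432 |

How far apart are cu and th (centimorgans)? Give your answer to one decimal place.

6.8 centimorgans

The two rarest classes, cu ss th and + + +, are the double crossovers. Comparing them with the parentals, only the cu allele has switched, so cu is the middle locus and the order is th – cu – ss.
Crossovers in the th–cu interval produce the single-crossover classes + ss + and cu + th (34 + 33 = 67) plus the double crossovers (2).
RF(th–cu) = (67 + 2) / 1020 = 69/1020 = 0.0676 → 6.8 centimorgans.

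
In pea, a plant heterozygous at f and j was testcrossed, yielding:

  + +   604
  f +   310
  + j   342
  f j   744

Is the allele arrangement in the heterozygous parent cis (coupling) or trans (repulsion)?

The two most frequent classes are + + (604) and f j (744); these are the parental (non-recombinant) types.
So the F1 carried + + on one chromosome and f j on the other — the recessive alleles are on the same chromosome (cis / coupling).

cis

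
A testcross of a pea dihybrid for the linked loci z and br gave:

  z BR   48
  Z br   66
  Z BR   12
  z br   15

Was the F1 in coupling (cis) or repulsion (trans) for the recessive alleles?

trans

The two most frequent classes are Z br (66) and z BR (48); these are the parental (non-recombinant) types.
So the F1 carried Z br on one chromosome and z BR on the other — the recessive alleles are on opposite chromosomes (trans / repulsion).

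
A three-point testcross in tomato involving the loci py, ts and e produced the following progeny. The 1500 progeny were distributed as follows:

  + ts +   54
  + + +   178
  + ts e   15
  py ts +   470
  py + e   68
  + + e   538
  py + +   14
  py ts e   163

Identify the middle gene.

The two most frequent reciprocal classes, py ts + and + + e, are the parental types, so the F1 was py ts + / + + e.
The two rarest classes, py + + and + ts e, are the double crossovers. Comparing them with the parentals, only the ts allele has switched, so ts is the middle locus and the order is py – ts – e.

ts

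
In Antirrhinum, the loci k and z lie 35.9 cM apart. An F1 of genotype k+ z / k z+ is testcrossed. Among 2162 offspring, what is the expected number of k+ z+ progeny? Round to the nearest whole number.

388

A map distance of 35.9 cM corresponds to a recombination frequency of 0.359.
The F1 is k+ z / k z+, so k+ z+ is a recombinant gamete class with expected frequency r/2 = 0.359/2 = 0.1795.
Expected number = 0.1795 × 2162 = 388.08 ≈ 388.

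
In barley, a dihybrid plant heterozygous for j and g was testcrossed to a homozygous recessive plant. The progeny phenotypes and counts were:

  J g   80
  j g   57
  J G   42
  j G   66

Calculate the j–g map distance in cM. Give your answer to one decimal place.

40.4 cM

The two most frequent classes, J g (80) and j G (66), are the parental types, so the F1 was J g / j G.
The recombinant classes are J G and j g: 42 + 57 = 99.
Recombination frequency = 99/245 = 0.4041 ≈ 40.4%, i.e. 40.4 cM.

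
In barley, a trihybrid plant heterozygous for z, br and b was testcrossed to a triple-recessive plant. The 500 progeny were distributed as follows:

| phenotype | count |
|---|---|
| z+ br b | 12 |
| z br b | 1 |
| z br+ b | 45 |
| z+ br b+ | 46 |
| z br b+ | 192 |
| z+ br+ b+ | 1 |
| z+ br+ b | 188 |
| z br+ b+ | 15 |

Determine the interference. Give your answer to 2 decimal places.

The two most frequent reciprocal classes, z+ br+ b and z br b+, are the parental types, so the F1 was z+ br+ b / z br b+.
The two rarest classes, z+ br+ b+ and z br b, are the double crossovers. Comparing them with the parentals, only the b allele has switched, so b is the middle locus and the order is br – b – z.
br–b: (27 + 2)/500 = 0.0580; b–z: (91 + 2)/500 = 0.1860.
Expected DCO frequency = 0.0580 × 0.1860 ≈ 0.01079; observed = 2/500 ≈ 0.00400.
Coefficient of coincidence = 0.00400/0.01079 ≈ 0.37; interference = 1 − 0.37 = 0.63.

0.63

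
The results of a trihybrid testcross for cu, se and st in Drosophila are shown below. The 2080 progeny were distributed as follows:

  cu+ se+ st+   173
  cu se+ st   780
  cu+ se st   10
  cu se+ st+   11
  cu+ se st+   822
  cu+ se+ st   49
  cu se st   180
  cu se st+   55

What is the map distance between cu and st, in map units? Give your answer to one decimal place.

The two most frequent reciprocal classes, cu+ se st+ and cu se+ st, are the parental types, so the F1 was cu+ se st+ / cu se+ st.
The two rarest classes, cu+ se st and cu se+ st+, are the double crossovers. Comparing them with the parentals, only the st allele has switched, so st is the middle locus and the order is cu – st – se.
Crossovers in the cu–st interval produce the single-crossover classes cu se st+ and cu+ se+ st (55 + 49 = 104) plus the double crossovers (21).
RF(cu–st) = (104 + 21) / 2080 = 125/2080 = 0.0601 → 6.0 map units.

6.0 map units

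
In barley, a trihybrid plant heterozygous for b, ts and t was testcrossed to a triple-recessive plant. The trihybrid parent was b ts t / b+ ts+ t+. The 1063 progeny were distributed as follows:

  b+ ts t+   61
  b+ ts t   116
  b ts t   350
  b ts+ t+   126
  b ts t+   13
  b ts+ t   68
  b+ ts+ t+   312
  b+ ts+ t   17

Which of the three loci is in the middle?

t

The two rarest classes, b ts t+ and b+ ts+ t, are the double crossovers. Comparing them with the parentals, only the t allele has switched, so t is the middle locus and the order is ts – t – b.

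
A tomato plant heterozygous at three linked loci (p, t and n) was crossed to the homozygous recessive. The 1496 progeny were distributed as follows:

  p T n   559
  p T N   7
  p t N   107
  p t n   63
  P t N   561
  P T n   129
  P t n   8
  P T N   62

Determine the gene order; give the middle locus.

n

The two most frequent reciprocal classes, p T n and P t N, are the parental types, so the F1 was p T n / P t N.
The two rarest classes, p T N and P t n, are the double crossovers. Comparing them with the parentals, only the n allele has switched, so n is the middle locus and the order is p – n – t.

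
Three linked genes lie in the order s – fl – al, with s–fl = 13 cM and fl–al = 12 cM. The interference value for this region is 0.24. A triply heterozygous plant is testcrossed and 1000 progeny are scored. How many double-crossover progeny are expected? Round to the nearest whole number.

12

Map distances give recombination frequencies of 0.130 and 0.120 for the two intervals.
With interference 0.24 (so coincidence = 0.76), expected double-crossover frequency = 0.130 × 0.120 × 0.76 = 0.01186.
Expected number = 0.01186 × 1000 = 11.86 ≈ 12.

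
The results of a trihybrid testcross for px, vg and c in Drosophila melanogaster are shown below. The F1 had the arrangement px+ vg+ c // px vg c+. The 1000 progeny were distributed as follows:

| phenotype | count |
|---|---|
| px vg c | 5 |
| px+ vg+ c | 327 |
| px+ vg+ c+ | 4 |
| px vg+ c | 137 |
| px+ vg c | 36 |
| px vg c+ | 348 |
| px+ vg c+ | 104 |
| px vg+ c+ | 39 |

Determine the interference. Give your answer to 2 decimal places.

The two rarest classes, px+ vg+ c+ and px vg c, are the double crossovers. Comparing them with the parentals, only the c allele has switched, so c is the middle locus and the order is vg – c – px.
vg–c: (75 + 9)/1000 = 0.0840; c–px: (241 + 9)/1000 = 0.2500.
Expected DCO frequency = 0.0840 × 0.2500 ≈ 0.02100; observed = 9/1000 ≈ 0.00900.
Coefficient of coincidence = 0.00900/0.02100 ≈ 0.43; interference = 1 − 0.43 = 0.57.

0.57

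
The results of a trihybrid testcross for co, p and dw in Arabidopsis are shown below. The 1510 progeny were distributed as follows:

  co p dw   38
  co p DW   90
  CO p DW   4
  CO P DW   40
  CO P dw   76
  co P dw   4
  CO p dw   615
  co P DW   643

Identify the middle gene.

The two most frequent reciprocal classes, co P DW and CO p dw, are the parental types, so the F1 was co P DW / CO p dw.
The two rarest classes, co P dw and CO p DW, are the double crossovers. Comparing them with the parentals, only the dw allele has switched, so dw is the middle locus and the order is co – dw – p.

dw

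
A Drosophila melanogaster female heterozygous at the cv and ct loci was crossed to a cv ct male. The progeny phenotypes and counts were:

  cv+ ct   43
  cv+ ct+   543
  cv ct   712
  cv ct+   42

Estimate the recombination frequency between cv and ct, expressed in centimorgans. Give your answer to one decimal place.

6.3 centimorgans

The two most frequent classes, cv+ ct+ (543) and cv ct (712), are the parental types, so the F1 was cv+ ct+ / cv ct.
The recombinant classes are cv+ ct and cv ct+: 43 + 42 = 85.
Recombination frequency = 85/1340 = 0.0634 ≈ 6.3%, i.e. 6.3 centimorgans.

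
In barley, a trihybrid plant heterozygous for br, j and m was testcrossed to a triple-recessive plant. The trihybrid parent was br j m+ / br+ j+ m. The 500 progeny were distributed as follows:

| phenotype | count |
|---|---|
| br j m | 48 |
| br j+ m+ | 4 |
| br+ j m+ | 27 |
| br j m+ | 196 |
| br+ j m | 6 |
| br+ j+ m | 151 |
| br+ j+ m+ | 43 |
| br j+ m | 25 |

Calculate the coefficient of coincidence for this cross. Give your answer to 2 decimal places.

The two rarest classes, br j+ m+ and br+ j m, are the double crossovers. Comparing them with the parentals, only the j allele has switched, so j is the middle locus and the order is br – j – m.
br–j: (52 + 10)/500 = 0.1240; j–m: (91 + 10)/500 = 0.2020.
Expected DCO frequency = 0.1240 × 0.2020 ≈ 0.02505; observed = 10/500 ≈ 0.02000.
Coefficient of coincidence = 0.02000/0.02505 ≈ 0.80.

0.80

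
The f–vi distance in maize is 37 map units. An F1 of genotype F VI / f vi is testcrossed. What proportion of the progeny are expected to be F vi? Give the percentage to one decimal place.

A map distance of 37 map units corresponds to a recombination frequency of 0.370.
The F1 is F VI / f vi, so F vi is a recombinant gamete class with expected frequency r/2 = 0.370/2 = 0.1850.
That is 0.1850 = 18.5% of the progeny.

18.5%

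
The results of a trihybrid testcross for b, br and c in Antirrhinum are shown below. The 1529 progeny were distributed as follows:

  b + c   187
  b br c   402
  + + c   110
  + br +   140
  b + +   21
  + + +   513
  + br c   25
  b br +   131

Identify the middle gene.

b

The two most frequent reciprocal classes, + + + and b br c, are the parental types, so the F1 was + + + / b br c.
The two rarest classes, b + + and + br c, are the double crossovers. Comparing them with the parentals, only the b allele has switched, so b is the middle locus and the order is c – b – br.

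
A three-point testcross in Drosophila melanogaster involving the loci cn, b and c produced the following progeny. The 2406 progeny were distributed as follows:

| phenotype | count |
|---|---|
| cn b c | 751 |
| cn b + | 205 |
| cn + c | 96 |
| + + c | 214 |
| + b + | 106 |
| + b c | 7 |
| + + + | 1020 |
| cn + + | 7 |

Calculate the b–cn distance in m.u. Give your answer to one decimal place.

The two most frequent reciprocal classes, + + + and cn b c, are the parental types, so the F1 was + + + / cn b c.
The two rarest classes, cn + + and + b c, are the double crossovers. Comparing them with the parentals, only the cn allele has switched, so cn is the middle locus and the order is c – cn – b.
Crossovers in the cn–b interval produce the single-crossover classes + b + and cn + c (106 + 96 = 202) plus the double crossovers (14).
RF(cn–b) = (202 + 14) / 2406 = 216/2406 = 0.0898 → 9.0 m.u.

9.0 m.u.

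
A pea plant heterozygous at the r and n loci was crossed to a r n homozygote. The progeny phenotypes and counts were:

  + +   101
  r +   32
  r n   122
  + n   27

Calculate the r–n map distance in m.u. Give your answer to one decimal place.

The two most frequent classes, + + (101) and r n (122), are the parental types, so the F1 was + + / r n.
The recombinant classes are + n and r +: 27 + 32 = 59.
Recombination frequency = 59/282 = 0.2092 ≈ 20.9%, i.e. 20.9 m.u.

20.9 m.u.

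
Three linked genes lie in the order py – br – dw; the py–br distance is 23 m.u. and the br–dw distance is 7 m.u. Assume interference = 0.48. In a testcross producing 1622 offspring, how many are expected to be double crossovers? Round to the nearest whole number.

Map distances give recombination frequencies of 0.230 and 0.070 for the two intervals.
With interference 0.48 (so coincidence = 0.52), expected double-crossover frequency = 0.230 × 0.070 × 0.52 = 0.00837.
Expected number = 0.00837 × 1622 = 13.58 ≈ 14.

14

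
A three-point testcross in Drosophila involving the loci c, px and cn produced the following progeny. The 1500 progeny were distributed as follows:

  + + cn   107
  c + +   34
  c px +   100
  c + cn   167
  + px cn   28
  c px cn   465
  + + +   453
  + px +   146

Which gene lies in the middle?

The two most frequent reciprocal classes, + + + and c px cn, are the parental types, so the F1 was + + + / c px cn.
The two rarest classes, c + + and + px cn, are the double crossovers. Comparing them with the parentals, only the c allele has switched, so c is the middle locus and the order is px – c – cn.

c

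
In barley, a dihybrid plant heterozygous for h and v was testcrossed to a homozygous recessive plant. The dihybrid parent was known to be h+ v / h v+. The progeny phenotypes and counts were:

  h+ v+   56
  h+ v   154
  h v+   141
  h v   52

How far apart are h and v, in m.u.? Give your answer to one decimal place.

The recombinant classes are h+ v+ and h v: 56 + 52 = 108.
Recombination frequency = 108/403 = 0.2680 ≈ 26.8%, i.e. 26.8 m.u.

26.8 m.u.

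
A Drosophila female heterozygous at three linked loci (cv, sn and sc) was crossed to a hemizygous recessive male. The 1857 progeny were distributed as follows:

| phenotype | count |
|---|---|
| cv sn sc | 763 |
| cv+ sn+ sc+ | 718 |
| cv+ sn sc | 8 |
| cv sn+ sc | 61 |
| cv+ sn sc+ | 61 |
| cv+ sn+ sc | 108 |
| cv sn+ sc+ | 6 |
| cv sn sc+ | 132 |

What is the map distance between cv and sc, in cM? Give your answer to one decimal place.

The two most frequent reciprocal classes, cv sn sc and cv+ sn+ sc+, are the parental types, so the F1 was cv sn sc / cv+ sn+ sc+.
The two rarest classes, cv+ sn sc and cv sn+ sc+, are the double crossovers. Comparing them with the parentals, only the cv allele has switched, so cv is the middle locus and the order is sc – cv – sn.
Crossovers in the sc–cv interval produce the single-crossover classes cv sn sc+ and cv+ sn+ sc (132 + 108 = 240) plus the double crossovers (14).
RF(sc–cv) = (240 + 14) / 1857 = 254/1857 = 0.1368 → 13.7 cM.

13.7 cM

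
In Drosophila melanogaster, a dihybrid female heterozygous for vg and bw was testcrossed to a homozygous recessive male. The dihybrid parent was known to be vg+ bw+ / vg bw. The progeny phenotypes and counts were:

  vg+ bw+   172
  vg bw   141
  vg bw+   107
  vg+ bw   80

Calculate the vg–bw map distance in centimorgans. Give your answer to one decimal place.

37.4 centimorgans

The recombinant classes are vg+ bw and vg bw+: 80 + 107 = 187.
Recombination frequency = 187/500 = 0.3740 ≈ 37.4%, i.e. 37.4 centimorgans.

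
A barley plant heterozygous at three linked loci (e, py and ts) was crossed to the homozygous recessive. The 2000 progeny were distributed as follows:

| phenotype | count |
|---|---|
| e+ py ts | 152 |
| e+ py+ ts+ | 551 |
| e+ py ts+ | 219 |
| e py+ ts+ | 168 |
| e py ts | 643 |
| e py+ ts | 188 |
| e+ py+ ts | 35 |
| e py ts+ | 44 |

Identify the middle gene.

The two most frequent reciprocal classes, e py ts and e+ py+ ts+, are the parental types, so the F1 was e py ts / e+ py+ ts+.
The two rarest classes, e py ts+ and e+ py+ ts, are the double crossovers. Comparing them with the parentals, only the ts allele has switched, so ts is the middle locus and the order is e – ts – py.

ts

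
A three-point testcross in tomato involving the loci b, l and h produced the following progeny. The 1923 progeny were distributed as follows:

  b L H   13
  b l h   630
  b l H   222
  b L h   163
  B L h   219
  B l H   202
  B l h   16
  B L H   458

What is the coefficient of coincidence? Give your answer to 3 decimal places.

The two most frequent reciprocal classes, B L H and b l h, are the parental types, so the F1 was B L H / b l h.
The two rarest classes, b L H and B l h, are the double crossovers. Comparing them with the parentals, only the b allele has switched, so b is the middle locus and the order is h – b – l.
h–b: (441 + 29)/1923 = 0.2444; b–l: (365 + 29)/1923 = 0.2049.
Expected DCO frequency = 0.2444 × 0.2049 ≈ 0.05008; observed = 29/1923 ≈ 0.01508.
Coefficient of coincidence = 0.01508/0.05008 ≈ 0.301.

0.301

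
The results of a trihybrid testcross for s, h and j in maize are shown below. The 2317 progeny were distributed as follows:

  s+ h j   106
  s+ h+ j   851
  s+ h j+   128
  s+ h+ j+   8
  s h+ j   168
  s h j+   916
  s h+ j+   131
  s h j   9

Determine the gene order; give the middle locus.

j

The two most frequent reciprocal classes, s+ h+ j and s h j+, are the parental types, so the F1 was s+ h+ j / s h j+.
The two rarest classes, s+ h+ j+ and s h j, are the double crossovers. Comparing them with the parentals, only the j allele has switched, so j is the middle locus and the order is h – j – s.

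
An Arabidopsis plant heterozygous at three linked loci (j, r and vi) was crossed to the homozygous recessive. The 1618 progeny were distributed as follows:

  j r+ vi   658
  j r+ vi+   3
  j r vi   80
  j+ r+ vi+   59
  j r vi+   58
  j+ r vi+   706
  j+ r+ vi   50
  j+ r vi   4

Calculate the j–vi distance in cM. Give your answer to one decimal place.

The two most frequent reciprocal classes, j+ r vi+ and j r+ vi, are the parental types, so the F1 was j+ r vi+ / j r+ vi.
The two rarest classes, j+ r vi and j r+ vi+, are the double crossovers. Comparing them with the parentals, only the vi allele has switched, so vi is the middle locus and the order is r – vi – j.
Crossovers in the vi–j interval produce the single-crossover classes j r vi+ and j+ r+ vi (58 + 50 = 108) plus the double crossovers (7).
RF(vi–j) = (108 + 7) / 1618 = 115/1618 = 0.0711 → 7.1 cM.

7.1 cM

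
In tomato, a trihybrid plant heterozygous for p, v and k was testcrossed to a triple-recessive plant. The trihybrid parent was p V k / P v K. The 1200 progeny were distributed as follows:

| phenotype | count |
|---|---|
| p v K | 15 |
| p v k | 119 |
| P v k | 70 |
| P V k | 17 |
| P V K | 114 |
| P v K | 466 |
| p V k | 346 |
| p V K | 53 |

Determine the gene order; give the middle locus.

The two rarest classes, P V k and p v K, are the double crossovers. Comparing them with the parentals, only the p allele has switched, so p is the middle locus and the order is k – p – v.

p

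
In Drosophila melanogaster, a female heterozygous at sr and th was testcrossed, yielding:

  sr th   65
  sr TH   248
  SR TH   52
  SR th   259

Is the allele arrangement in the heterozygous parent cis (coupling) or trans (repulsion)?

The two most frequent classes are SR th (259) and sr TH (248); these are the parental (non-recombinant) types.
So the F1 carried SR th on one chromosome and sr TH on the other — the recessive alleles are on opposite chromosomes (trans / repulsion).

trans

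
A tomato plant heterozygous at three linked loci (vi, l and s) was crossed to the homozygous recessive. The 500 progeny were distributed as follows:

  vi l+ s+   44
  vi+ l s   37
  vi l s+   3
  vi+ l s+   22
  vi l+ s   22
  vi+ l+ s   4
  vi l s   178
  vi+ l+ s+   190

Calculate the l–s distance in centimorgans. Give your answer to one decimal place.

10.2 centimorgans

The two most frequent reciprocal classes, vi+ l+ s+ and vi l s, are the parental types, so the F1 was vi+ l+ s+ / vi l s.
The two rarest classes, vi+ l+ s and vi l s+, are the double crossovers. Comparing them with the parentals, only the s allele has switched, so s is the middle locus and the order is l – s – vi.
Crossovers in the l–s interval produce the single-crossover classes vi+ l s+ and vi l+ s (22 + 22 = 44) plus the double crossovers (7).
RF(l–s) = (44 + 7) / 500 = 51/500 = 0.1020 → 10.2 centimorgans.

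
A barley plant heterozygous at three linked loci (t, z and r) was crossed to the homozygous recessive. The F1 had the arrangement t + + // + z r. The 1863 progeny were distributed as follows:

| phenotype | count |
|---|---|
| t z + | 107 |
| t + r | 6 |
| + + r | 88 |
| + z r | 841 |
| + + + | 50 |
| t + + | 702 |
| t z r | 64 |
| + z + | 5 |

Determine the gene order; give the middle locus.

The two rarest classes, t + r and + z +, are the double crossovers. Comparing them with the parentals, only the r allele has switched, so r is the middle locus and the order is z – r – t.

r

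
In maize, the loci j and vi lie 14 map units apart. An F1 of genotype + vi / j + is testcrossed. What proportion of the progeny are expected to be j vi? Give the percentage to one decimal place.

7.0%

A map distance of 14 map units corresponds to a recombination frequency of 0.140.
The F1 is + vi / j +, so j vi is a recombinant gamete class with expected frequency r/2 = 0.140/2 = 0.0700.
That is 0.0700 = 7.0% of the progeny.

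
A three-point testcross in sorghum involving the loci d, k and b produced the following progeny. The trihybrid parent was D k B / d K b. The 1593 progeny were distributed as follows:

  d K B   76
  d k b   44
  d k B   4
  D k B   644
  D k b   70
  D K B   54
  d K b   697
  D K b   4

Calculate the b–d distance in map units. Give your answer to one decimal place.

9.7 map units

The two rarest classes, d k B and D K b, are the double crossovers. Comparing them with the parentals, only the d allele has switched, so d is the middle locus and the order is k – d – b.
Crossovers in the d–b interval produce the single-crossover classes D k b and d K B (70 + 76 = 146) plus the double crossovers (8).
RF(d–b) = (146 + 8) / 1593 = 154/1593 = 0.0967 → 9.7 map units.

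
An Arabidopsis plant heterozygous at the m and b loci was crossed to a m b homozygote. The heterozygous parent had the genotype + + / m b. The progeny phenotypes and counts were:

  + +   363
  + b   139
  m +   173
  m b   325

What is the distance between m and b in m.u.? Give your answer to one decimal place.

The recombinant classes are + b and m +: 139 + 173 = 312.
Recombination frequency = 312/1000 = 0.3120 ≈ 31.2%, i.e. 31.2 m.u.

31.2 m.u.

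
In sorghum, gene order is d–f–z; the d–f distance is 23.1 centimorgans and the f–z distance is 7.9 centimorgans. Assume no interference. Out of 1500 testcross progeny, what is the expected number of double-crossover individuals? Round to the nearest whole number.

Map distances give recombination frequencies of 0.231 and 0.079 for the two intervals.
With no interference, expected double-crossover frequency = 0.231 × 0.079 = 0.01825.
Expected number = 0.01825 × 1500 = 27.37 ≈ 27.

27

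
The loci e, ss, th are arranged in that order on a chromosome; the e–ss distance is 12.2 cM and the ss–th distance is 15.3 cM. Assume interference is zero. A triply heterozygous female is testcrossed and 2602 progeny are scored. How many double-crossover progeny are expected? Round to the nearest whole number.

49

Map distances give recombination frequencies of 0.122 and 0.153 for the two intervals.
With no interference, expected double-crossover frequency = 0.122 × 0.153 = 0.01867.
Expected number = 0.01867 × 2602 = 48.57 ≈ 49.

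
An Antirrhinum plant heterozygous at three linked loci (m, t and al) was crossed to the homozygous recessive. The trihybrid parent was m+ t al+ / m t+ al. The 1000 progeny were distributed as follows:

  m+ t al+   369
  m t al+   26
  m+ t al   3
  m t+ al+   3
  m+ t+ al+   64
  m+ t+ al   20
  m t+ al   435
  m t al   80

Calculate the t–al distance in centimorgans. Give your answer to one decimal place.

15.0 centimorgans

The two rarest classes, m+ t al and m t+ al+, are the double crossovers. Comparing them with the parentals, only the al allele has switched, so al is the middle locus and the order is t – al – m.
Crossovers in the t–al interval produce the single-crossover classes m+ t+ al+ and m t al (64 + 80 = 144) plus the double crossovers (6).
RF(t–al) = (144 + 6) / 1000 = 150/1000 = 0.1500 → 15.0 centimorgans.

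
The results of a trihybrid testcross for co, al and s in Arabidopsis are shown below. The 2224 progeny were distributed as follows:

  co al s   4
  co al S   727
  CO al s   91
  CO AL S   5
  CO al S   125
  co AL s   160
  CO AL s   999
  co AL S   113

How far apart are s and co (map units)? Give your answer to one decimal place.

13.2 map units

The two most frequent reciprocal classes, co al S and CO AL s, are the parental types, so the F1 was co al S / CO AL s.
The two rarest classes, co al s and CO AL S, are the double crossovers. Comparing them with the parentals, only the s allele has switched, so s is the middle locus and the order is co – s – al.
Crossovers in the co–s interval produce the single-crossover classes CO al S and co AL s (125 + 160 = 285) plus the double crossovers (9).
RF(co–s) = (285 + 9) / 2224 = 294/2224 = 0.1322 → 13.2 map units.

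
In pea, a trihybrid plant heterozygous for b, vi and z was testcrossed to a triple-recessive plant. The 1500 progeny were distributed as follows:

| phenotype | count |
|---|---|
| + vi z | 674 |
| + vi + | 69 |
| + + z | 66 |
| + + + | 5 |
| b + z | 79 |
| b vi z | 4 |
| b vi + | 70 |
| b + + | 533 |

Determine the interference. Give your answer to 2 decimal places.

The two most frequent reciprocal classes, + vi z and b + +, are the parental types, so the F1 was + vi z / b + +.
The two rarest classes, b vi z and + + +, are the double crossovers. Comparing them with the parentals, only the b allele has switched, so b is the middle locus and the order is z – b – vi.
z–b: (148 + 9)/1500 = 0.1047; b–vi: (136 + 9)/1500 = 0.0967.
Expected DCO frequency = 0.1047 × 0.0967 ≈ 0.01012; observed = 9/1500 ≈ 0.00600.
Coefficient of coincidence = 0.00600/0.01012 ≈ 0.59; interference = 1 − 0.59 = 0.41.

0.41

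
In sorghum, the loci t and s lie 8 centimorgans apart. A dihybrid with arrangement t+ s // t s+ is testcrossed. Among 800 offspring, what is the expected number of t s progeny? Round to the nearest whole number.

A map distance of 8 centimorgans corresponds to a recombination frequency of 0.080.
The F1 is t+ s / t s+, so t s is a recombinant gamete class with expected frequency r/2 = 0.080/2 = 0.0400.
Expected number = 0.0400 × 800 = 32.00 ≈ 32.

32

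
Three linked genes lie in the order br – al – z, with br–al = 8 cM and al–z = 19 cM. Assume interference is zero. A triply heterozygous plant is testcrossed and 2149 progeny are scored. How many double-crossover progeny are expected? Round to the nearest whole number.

33

Map distances give recombination frequencies of 0.080 and 0.190 for the two intervals.
With no interference, expected double-crossover frequency = 0.080 × 0.190 = 0.01520.
Expected number = 0.01520 × 2149 = 32.66 ≈ 33.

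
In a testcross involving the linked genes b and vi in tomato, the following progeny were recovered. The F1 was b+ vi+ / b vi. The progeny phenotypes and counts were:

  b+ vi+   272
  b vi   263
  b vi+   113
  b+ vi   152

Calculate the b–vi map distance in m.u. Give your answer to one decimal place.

33.1 m.u.

The recombinant classes are b+ vi and b vi+: 152 + 113 = 265.
Recombination frequency = 265/800 = 0.3312 ≈ 33.1%, i.e. 33.1 m.u.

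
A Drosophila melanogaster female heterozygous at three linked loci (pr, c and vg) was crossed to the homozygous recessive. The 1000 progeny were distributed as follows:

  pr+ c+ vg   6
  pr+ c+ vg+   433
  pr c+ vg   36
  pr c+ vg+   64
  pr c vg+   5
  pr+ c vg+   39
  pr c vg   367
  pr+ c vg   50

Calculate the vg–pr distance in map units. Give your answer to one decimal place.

The two most frequent reciprocal classes, pr+ c+ vg+ and pr c vg, are the parental types, so the F1 was pr+ c+ vg+ / pr c vg.
The two rarest classes, pr+ c+ vg and pr c vg+, are the double crossovers. Comparing them with the parentals, only the vg allele has switched, so vg is the middle locus and the order is pr – vg – c.
Crossovers in the pr–vg interval produce the single-crossover classes pr c+ vg+ and pr+ c vg (64 + 50 = 114) plus the double crossovers (11).
RF(pr–vg) = (114 + 11) / 1000 = 125/1000 = 0.1250 → 12.5 map units.

12.5 map units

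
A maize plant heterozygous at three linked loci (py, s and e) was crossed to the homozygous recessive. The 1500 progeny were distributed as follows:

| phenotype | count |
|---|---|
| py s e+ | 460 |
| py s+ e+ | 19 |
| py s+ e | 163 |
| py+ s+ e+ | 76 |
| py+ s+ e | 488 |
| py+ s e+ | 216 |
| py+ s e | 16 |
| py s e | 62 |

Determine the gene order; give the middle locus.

The two most frequent reciprocal classes, py+ s+ e and py s e+, are the parental types, so the F1 was py+ s+ e / py s e+.
The two rarest classes, py+ s e and py s+ e+, are the double crossovers. Comparing them with the parentals, only the s allele has switched, so s is the middle locus and the order is py – s – e.

s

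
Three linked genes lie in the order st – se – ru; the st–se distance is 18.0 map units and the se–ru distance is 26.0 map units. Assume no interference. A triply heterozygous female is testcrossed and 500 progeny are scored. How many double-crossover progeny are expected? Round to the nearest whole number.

Map distances give recombination frequencies of 0.180 and 0.260 for the two intervals.
With no interference, expected double-crossover frequency = 0.180 × 0.260 = 0.04680.
Expected number = 0.04680 × 500 = 23.40 ≈ 23.

23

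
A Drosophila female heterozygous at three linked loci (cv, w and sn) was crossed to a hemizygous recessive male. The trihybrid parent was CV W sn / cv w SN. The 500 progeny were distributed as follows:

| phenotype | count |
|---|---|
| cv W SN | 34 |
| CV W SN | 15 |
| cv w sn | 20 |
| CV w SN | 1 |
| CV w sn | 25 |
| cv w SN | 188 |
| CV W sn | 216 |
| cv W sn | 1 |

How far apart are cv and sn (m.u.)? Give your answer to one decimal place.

7.4 m.u.

The two rarest classes, cv W sn and CV w SN, are the double crossovers. Comparing them with the parentals, only the cv allele has switched, so cv is the middle locus and the order is sn – cv – w.
Crossovers in the sn–cv interval produce the single-crossover classes CV W SN and cv w sn (15 + 20 = 35) plus the double crossovers (2).
RF(sn–cv) = (35 + 2) / 500 = 37/500 = 0.0740 → 7.4 m.u.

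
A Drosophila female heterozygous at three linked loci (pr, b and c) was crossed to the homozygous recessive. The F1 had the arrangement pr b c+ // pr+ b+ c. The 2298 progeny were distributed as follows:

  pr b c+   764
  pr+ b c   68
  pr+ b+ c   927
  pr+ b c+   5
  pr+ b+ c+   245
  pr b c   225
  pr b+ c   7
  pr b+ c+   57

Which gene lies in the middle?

The two rarest classes, pr+ b c+ and pr b+ c, are the double crossovers. Comparing them with the parentals, only the pr allele has switched, so pr is the middle locus and the order is b – pr – c.

pr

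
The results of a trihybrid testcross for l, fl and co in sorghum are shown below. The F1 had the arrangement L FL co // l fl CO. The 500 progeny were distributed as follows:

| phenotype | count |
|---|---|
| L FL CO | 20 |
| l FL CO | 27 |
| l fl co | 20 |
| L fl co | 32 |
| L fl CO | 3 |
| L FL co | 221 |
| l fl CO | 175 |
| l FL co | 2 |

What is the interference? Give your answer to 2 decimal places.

The two rarest classes, l FL co and L fl CO, are the double crossovers. Comparing them with the parentals, only the l allele has switched, so l is the middle locus and the order is fl – l – co.
fl–l: (59 + 5)/500 = 0.1280; l–co: (40 + 5)/500 = 0.0900.
Expected DCO frequency = 0.1280 × 0.0900 ≈ 0.01152; observed = 5/500 ≈ 0.01000.
Coefficient of coincidence = 0.01000/0.01152 ≈ 0.87; interference = 1 − 0.87 = 0.13.

0.13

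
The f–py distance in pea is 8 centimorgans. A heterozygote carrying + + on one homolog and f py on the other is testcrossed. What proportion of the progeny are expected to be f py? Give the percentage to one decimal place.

A map distance of 8 centimorgans corresponds to a recombination frequency of 0.080.
The F1 is + + / f py, so f py is a parental gamete class with expected frequency (1 − r)/2 = 0.920/2 = 0.4600.
That is 0.4600 = 46.0% of the progeny.

46.0%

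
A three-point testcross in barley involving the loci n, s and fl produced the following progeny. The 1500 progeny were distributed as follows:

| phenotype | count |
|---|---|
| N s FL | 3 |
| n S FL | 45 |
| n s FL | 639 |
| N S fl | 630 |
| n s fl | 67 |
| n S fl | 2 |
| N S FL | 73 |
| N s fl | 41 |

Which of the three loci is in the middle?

The two most frequent reciprocal classes, N S fl and n s FL, are the parental types, so the F1 was N S fl / n s FL.
The two rarest classes, n S fl and N s FL, are the double crossovers. Comparing them with the parentals, only the n allele has switched, so n is the middle locus and the order is fl – n – s.

n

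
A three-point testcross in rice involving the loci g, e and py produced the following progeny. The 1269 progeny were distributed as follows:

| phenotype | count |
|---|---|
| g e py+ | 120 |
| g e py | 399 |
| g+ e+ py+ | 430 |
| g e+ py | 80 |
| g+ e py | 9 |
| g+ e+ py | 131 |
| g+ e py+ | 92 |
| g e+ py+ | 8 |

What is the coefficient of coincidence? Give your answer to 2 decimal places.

0.43

The two most frequent reciprocal classes, g+ e+ py+ and g e py, are the parental types, so the F1 was g+ e+ py+ / g e py.
The two rarest classes, g e+ py+ and g+ e py, are the double crossovers. Comparing them with the parentals, only the g allele has switched, so g is the middle locus and the order is e – g – py.
e–g: (172 + 17)/1269 = 0.1489; g–py: (251 + 17)/1269 = 0.2112.
Expected DCO frequency = 0.1489 × 0.2112 ≈ 0.03145; observed = 17/1269 ≈ 0.01340.
Coefficient of coincidence = 0.01340/0.03145 ≈ 0.43.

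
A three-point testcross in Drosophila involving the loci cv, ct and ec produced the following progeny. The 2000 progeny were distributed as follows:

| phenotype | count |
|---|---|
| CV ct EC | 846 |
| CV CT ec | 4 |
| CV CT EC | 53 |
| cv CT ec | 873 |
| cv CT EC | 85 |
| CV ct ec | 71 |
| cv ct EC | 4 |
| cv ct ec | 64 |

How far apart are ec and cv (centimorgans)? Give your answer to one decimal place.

The two most frequent reciprocal classes, cv CT ec and CV ct EC, are the parental types, so the F1 was cv CT ec / CV ct EC.
The two rarest classes, CV CT ec and cv ct EC, are the double crossovers. Comparing them with the parentals, only the cv allele has switched, so cv is the middle locus and the order is ct – cv – ec.
Crossovers in the cv–ec interval produce the single-crossover classes cv CT EC and CV ct ec (85 + 71 = 156) plus the double crossovers (8).
RF(cv–ec) = (156 + 8) / 2000 = 164/2000 = 0.0820 → 8.2 centimorgans.

8.2 centimorgans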